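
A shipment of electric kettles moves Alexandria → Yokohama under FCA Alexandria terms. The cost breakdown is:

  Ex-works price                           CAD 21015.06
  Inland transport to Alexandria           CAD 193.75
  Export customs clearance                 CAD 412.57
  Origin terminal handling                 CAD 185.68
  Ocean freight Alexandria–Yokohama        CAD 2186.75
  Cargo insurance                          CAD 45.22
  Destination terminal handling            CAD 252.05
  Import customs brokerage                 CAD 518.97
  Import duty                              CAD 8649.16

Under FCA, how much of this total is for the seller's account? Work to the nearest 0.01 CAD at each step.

FCA: the seller delivers export-cleared goods to the carrier; the buyer bears costs from that point.
Seller's account: goods 21015.06 + inland to port 193.75 + export clearance 412.57 = 21621.38
Buyer's account: origin terminal 185.68 + freight 2186.75 + insurance 45.22 + destination terminal 252.05 + brokerage 518.97 + duty 8649.16 = 11837.83

Seller's account: CAD 21621.38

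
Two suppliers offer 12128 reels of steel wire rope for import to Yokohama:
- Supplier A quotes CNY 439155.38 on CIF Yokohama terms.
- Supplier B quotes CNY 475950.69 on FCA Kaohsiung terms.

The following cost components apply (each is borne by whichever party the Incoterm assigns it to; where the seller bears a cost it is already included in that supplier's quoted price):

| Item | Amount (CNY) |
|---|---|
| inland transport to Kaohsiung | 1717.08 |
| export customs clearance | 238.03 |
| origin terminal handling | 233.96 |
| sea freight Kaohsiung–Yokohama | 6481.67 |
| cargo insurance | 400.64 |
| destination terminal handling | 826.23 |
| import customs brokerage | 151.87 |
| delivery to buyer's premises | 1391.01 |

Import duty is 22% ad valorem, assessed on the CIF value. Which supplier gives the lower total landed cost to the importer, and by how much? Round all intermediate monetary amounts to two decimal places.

Supplier A is cheaper by CNY 53572.13

Supplier A (CIF):
The CIF price already equals the CIF value: 439155.38
Import duty = 439155.38 × 22% = 96614.18
Buyer bears (A): 826.23 + 151.87 + 1391.01 = 2369.11
Landed cost (A) = invoice 439155.38 + 2369.11 + duty 96614.18 = 538138.67
Supplier B (FCA):
CIF value = FCA price + origin terminal + freight + insurance = 475950.69 + 233.96 + 6481.67 + 400.64 = 483066.96
Import duty = 483066.96 × 22% = 106274.73
Buyer bears (B): 233.96 + 6481.67 + 400.64 + 826.23 + 151.87 + 1391.01 = 9485.38
Landed cost (B) = invoice 475950.69 + 9485.38 + duty 106274.73 = 591710.80
Difference = |538138.67 − 591710.80| = 53572.13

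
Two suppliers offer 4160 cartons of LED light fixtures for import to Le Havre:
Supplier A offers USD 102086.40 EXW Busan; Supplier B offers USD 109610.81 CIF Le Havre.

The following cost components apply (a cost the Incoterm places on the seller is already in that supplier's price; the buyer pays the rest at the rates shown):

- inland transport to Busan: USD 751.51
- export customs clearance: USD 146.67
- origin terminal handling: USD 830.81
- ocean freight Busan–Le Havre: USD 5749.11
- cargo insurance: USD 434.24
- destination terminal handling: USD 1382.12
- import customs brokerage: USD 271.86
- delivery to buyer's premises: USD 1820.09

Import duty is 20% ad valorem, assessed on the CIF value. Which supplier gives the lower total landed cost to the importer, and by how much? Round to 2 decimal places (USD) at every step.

Supplier A (EXW):
CIF value = EXW price + inland to port + export clearance + origin terminal + freight + insurance = 102086.40 + 751.51 + 146.67 + 830.81 + 5749.11 + 434.24 = 109998.74
Import duty = 109998.74 × 20% = 21999.75
Buyer bears (A): 751.51 + 146.67 + 830.81 + 5749.11 + 434.24 + 1382.12 + 271.86 + 1820.09 = 11386.41
Landed cost (A) = invoice 102086.40 + 11386.41 + duty 21999.75 = 135472.56
Supplier B (CIF):
The CIF price already equals the CIF value: 109610.81
Import duty = 109610.81 × 20% = 21922.16
Buyer bears (B): 1382.12 + 271.86 + 1820.09 = 3474.07
Landed cost (B) = invoice 109610.81 + 3474.07 + duty 21922.16 = 135007.04
Difference = |135472.56 − 135007.04| = 465.52

Supplier B is cheaper by USD 465.52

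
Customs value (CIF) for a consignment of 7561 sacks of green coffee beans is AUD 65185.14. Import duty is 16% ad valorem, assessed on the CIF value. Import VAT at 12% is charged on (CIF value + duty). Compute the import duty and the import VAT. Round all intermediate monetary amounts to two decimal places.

Import duty: AUD 10429.62; import VAT: AUD 9073.77

Import duty = 65185.14 × 16% = 10429.62
VAT base = CIF + duty = 65185.14 + 10429.62 = 75614.76
Import VAT = 75614.76 × 12% = 9073.77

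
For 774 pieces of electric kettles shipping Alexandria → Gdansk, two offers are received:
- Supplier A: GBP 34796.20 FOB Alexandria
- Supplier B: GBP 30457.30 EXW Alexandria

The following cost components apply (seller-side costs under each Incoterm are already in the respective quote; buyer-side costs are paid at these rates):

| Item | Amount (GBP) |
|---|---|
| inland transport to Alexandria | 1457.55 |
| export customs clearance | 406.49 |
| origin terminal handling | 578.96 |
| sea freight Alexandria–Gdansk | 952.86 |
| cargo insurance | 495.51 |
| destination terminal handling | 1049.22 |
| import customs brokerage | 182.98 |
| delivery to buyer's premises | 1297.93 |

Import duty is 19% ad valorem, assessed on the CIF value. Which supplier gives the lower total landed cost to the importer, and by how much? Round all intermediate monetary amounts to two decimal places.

Supplier B is cheaper by GBP 2256.12

Supplier A (FOB):
CIF value = FOB price + freight + insurance = 34796.20 + 952.86 + 495.51 = 36244.57
Import duty = 36244.57 × 19% = 6886.47
Buyer bears (A): 952.86 + 495.51 + 1049.22 + 182.98 + 1297.93 = 3978.50
Landed cost (A) = invoice 34796.20 + 3978.50 + duty 6886.47 = 45661.17
Supplier B (EXW):
CIF value = EXW price + inland to port + export clearance + origin terminal + freight + insurance = 30457.30 + 1457.55 + 406.49 + 578.96 + 952.86 + 495.51 = 34348.67
Import duty = 34348.67 × 19% = 6526.25
Buyer bears (B): 1457.55 + 406.49 + 578.96 + 952.86 + 495.51 + 1049.22 + 182.98 + 1297.93 = 6421.50
Landed cost (B) = invoice 30457.30 + 6421.50 + duty 6526.25 = 43405.05
Difference = |45661.17 − 43405.05| = 2256.12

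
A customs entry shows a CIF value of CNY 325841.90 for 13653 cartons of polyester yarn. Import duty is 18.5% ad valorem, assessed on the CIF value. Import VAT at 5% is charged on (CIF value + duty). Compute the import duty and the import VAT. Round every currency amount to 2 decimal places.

Import duty = 325841.90 × 18.5% = 60280.75
VAT base = CIF + duty = 325841.90 + 60280.75 = 386122.65
Import VAT = 386122.65 × 5% = 19306.13

Import duty: CNY 60280.75; import VAT: CNY 19306.13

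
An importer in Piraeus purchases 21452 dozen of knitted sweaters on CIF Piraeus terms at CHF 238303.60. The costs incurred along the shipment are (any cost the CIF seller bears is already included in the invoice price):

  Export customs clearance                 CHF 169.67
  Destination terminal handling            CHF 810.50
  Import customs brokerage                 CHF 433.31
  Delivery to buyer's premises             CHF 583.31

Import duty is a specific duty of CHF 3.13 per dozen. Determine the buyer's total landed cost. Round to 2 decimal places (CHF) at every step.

Total landed cost: CHF 307275.48

CIF: the seller pays costs through ocean freight and marine insurance to the destination port.
Already in the invoice (seller's account under CIF): export clearance — exclude.
The CIF price already equals the CIF value: 238303.60
Import duty = 21452 × 3.13 = 67144.76
Buyer bears: destination terminal 810.50 + brokerage 433.31 + delivery 583.31 + duty 67144.76 = 68971.88
Landed cost = invoice 238303.60 + 68971.88 = 307275.48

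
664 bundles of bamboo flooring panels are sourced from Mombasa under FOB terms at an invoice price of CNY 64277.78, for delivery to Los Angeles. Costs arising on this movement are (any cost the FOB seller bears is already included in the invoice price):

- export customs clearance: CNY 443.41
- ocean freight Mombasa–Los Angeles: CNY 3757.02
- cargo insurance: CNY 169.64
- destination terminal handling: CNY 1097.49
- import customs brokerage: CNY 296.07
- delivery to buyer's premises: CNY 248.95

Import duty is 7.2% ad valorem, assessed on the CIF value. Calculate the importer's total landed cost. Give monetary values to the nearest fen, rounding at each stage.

Total landed cost: CNY 74757.67

FOB: the seller bears costs until goods are on board at the origin port; the buyer bears freight, insurance and all costs thereafter.
Already in the invoice (seller's account under FOB): export clearance — exclude.
CIF value = FOB price + freight + insurance = 64277.78 + 3757.02 + 169.64 = 68204.44
Import duty = 68204.44 × 7.2% = 4910.72
Buyer bears: freight 3757.02 + insurance 169.64 + destination terminal 1097.49 + brokerage 296.07 + delivery 248.95 + duty 4910.72 = 10479.89
Landed cost = invoice 64277.78 + 10479.89 = 74757.67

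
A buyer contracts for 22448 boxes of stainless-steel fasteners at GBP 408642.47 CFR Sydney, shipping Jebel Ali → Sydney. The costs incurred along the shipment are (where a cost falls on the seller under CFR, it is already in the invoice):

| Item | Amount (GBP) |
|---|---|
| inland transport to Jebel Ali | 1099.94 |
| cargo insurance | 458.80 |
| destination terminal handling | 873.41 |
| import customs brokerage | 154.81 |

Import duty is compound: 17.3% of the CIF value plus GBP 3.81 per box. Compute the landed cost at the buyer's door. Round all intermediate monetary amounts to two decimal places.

Total landed cost: GBP 566430.89

CFR: the seller pays costs through ocean freight to the destination port, but not insurance.
Already in the invoice (seller's account under CFR): inland to port — exclude.
CIF value = CFR price + insurance = 408642.47 + 458.80 = 409101.27
Ad valorem component: 409101.27 × 17.3% = 70774.52
Specific component: 22448 × 3.81 = 85526.88
Import duty = 70774.52 + 85526.88 = 156301.40
Buyer bears: insurance 458.80 + destination terminal 873.41 + brokerage 154.81 + duty 156301.40 = 157788.42
Landed cost = invoice 408642.47 + 157788.42 = 566430.89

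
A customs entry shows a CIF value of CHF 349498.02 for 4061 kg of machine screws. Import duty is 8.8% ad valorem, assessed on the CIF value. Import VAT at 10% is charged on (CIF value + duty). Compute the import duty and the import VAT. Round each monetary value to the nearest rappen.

Import duty: CHF 30755.83; import VAT: CHF 38025.39

Import duty = 349498.02 × 8.8% = 30755.83
VAT base = CIF + duty = 349498.02 + 30755.83 = 380253.85
Import VAT = 380253.85 × 10% = 38025.39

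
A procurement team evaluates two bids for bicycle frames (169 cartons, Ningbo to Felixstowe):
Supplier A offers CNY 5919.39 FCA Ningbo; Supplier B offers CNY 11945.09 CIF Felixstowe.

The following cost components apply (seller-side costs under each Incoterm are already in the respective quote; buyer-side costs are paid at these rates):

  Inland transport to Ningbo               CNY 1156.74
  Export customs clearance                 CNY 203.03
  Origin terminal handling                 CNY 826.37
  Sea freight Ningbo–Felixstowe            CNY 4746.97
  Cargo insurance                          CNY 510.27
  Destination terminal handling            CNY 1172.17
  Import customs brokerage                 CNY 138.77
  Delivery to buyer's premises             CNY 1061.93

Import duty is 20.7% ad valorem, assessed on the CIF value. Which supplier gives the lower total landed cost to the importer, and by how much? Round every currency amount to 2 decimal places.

Supplier A (FCA):
CIF value = FCA price + origin terminal + freight + insurance = 5919.39 + 826.37 + 4746.97 + 510.27 = 12003.00
Import duty = 12003.00 × 20.7% = 2484.62
Buyer bears (A): 826.37 + 4746.97 + 510.27 + 1172.17 + 138.77 + 1061.93 = 8456.48
Landed cost (A) = invoice 5919.39 + 8456.48 + duty 2484.62 = 16860.49
Supplier B (CIF):
The CIF price already equals the CIF value: 11945.09
Import duty = 11945.09 × 20.7% = 2472.63
Buyer bears (B): 1172.17 + 138.77 + 1061.93 = 2372.87
Landed cost (B) = invoice 11945.09 + 2372.87 + duty 2472.63 = 16790.59
Difference = |16860.49 − 16790.59| = 69.90

Supplier B is cheaper by CNY 69.90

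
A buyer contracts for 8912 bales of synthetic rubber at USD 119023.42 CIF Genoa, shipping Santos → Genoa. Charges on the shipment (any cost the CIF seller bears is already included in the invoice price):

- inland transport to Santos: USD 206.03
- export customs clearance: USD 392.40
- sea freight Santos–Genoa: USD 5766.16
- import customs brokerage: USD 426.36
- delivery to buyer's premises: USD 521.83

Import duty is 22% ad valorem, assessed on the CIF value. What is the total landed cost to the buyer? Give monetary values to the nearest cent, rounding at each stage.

Total landed cost: USD 146156.76

CIF: the seller pays costs through ocean freight and marine insurance to the destination port.
Already in the invoice (seller's account under CIF): inland to port, export clearance, freight — exclude.
The CIF price already equals the CIF value: 119023.42
Import duty = 119023.42 × 22% = 26185.15
Buyer bears: brokerage 426.36 + delivery 521.83 + duty 26185.15 = 27133.34
Landed cost = invoice 119023.42 + 27133.34 = 146156.76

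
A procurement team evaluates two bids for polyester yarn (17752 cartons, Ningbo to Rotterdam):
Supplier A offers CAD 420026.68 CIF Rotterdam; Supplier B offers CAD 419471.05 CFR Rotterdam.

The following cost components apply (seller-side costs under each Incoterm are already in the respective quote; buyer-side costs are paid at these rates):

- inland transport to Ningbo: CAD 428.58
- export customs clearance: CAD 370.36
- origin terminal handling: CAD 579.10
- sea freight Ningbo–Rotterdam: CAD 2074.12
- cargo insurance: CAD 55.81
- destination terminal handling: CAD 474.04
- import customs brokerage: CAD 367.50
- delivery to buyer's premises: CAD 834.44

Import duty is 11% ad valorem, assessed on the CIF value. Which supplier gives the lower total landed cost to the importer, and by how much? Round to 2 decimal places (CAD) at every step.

Supplier B is cheaper by CAD 554.80

Supplier A (CIF):
The CIF price already equals the CIF value: 420026.68
Import duty = 420026.68 × 11% = 46202.93
Buyer bears (A): 474.04 + 367.50 + 834.44 = 1675.98
Landed cost (A) = invoice 420026.68 + 1675.98 + duty 46202.93 = 467905.59
Supplier B (CFR):
CIF value = CFR price + insurance = 419471.05 + 55.81 = 419526.86
Import duty = 419526.86 × 11% = 46147.95
Buyer bears (B): 55.81 + 474.04 + 367.50 + 834.44 = 1731.79
Landed cost (B) = invoice 419471.05 + 1731.79 + duty 46147.95 = 467350.79
Difference = |467905.59 − 467350.79| = 554.80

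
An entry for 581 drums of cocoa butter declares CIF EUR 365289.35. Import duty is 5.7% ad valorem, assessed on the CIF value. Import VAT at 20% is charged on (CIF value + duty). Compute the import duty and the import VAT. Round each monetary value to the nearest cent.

Import duty: EUR 20821.49; import VAT: EUR 77222.17

Import duty = 365289.35 × 5.7% = 20821.49
VAT base = CIF + duty = 365289.35 + 20821.49 = 386110.84
Import VAT = 386110.84 × 20% = 77222.17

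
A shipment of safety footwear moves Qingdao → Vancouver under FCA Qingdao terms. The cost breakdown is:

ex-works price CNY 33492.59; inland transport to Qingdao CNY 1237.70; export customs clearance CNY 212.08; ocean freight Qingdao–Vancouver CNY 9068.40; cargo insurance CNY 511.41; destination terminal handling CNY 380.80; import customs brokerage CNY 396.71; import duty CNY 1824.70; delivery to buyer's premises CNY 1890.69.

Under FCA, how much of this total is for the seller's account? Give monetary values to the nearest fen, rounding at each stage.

FCA: the seller delivers export-cleared goods to the carrier; the buyer bears costs from that point.
Seller's account: goods 33492.59 + inland to port 1237.70 + export clearance 212.08 = 34942.37
Buyer's account: freight 9068.40 + insurance 511.41 + destination terminal 380.80 + brokerage 396.71 + duty 1824.70 + delivery 1890.69 = 14072.71

Seller's account: CNY 34942.37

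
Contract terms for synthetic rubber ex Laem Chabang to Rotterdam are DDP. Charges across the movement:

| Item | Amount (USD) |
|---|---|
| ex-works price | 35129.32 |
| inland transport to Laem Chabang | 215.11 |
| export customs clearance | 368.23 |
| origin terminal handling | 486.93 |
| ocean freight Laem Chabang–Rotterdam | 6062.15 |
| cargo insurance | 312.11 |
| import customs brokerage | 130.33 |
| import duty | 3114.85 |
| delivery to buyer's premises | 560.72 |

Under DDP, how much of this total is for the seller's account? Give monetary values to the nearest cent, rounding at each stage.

DDP: the seller bears all costs including import duty.
Seller's account: goods 35129.32 + inland to port 215.11 + export clearance 368.23 + origin terminal 486.93 + freight 6062.15 + insurance 312.11 + brokerage 130.33 + duty 3114.85 + delivery 560.72 = 46379.75
Buyer's account: 0.00

Seller's account: USD 46379.75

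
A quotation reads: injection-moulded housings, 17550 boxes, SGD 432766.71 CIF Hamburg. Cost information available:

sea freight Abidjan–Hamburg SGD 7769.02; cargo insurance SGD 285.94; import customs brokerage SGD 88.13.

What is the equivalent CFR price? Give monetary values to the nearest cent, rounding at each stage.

CFR price: SGD 432480.77

Not relevant to the conversion: freight — on the seller under both CIF and CFR; already in the CIF price and stays in the CFR price. brokerage — on the buyer under both terms; not part of either seller's price.
From CIF to CFR, the seller no longer bears: insurance.
CFR price = 432766.71 − 285.94 = 432480.77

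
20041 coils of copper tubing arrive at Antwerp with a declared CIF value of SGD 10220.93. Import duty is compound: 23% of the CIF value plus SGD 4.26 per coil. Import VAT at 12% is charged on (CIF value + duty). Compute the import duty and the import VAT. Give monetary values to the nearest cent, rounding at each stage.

Ad valorem component: 10220.93 × 23% = 2350.81
Specific component: 20041 × 4.26 = 85374.66
Import duty = 2350.81 + 85374.66 = 87725.47
VAT base = CIF + duty = 10220.93 + 87725.47 = 97946.40
Import VAT = 97946.40 × 12% = 11753.57

Import duty: SGD 87725.47; import VAT: SGD 11753.57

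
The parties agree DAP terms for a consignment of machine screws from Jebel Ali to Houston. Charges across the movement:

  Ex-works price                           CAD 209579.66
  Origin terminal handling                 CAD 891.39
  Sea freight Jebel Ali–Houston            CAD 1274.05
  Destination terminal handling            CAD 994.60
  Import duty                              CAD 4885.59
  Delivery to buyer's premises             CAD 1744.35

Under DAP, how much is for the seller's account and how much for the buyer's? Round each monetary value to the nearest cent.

DAP: the seller bears all costs to the named destination except import duty and clearance.
Seller's account: goods 209579.66 + origin terminal 891.39 + freight 1274.05 + destination terminal 994.60 + delivery 1744.35 = 214484.05
Buyer's account: duty 4885.59 = 4885.59

Seller: CAD 214484.05; buyer: CAD 4885.59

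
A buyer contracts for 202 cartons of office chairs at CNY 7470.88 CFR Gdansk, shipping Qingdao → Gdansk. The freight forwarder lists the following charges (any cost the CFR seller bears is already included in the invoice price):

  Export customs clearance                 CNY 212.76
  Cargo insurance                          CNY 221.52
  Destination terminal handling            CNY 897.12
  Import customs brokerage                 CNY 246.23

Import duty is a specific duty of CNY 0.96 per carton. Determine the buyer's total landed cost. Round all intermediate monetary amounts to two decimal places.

Total landed cost: CNY 9029.67

CFR: the seller pays costs through ocean freight to the destination port, but not insurance.
Already in the invoice (seller's account under CFR): export clearance — exclude.
CIF value = CFR price + insurance = 7470.88 + 221.52 = 7692.40
Import duty = 202 × 0.96 = 193.92
Buyer bears: insurance 221.52 + destination terminal 897.12 + brokerage 246.23 + duty 193.92 = 1558.79
Landed cost = invoice 7470.88 + 1558.79 = 9029.67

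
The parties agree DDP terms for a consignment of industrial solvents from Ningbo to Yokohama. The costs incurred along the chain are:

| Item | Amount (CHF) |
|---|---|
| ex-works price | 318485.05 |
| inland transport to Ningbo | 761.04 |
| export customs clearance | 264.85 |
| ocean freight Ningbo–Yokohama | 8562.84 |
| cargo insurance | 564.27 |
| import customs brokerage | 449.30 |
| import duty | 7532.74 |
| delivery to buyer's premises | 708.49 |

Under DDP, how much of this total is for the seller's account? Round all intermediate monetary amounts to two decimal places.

Seller's account: CHF 337328.58

DDP: the seller bears all costs including import duty.
Seller's account: goods 318485.05 + inland to port 761.04 + export clearance 264.85 + freight 8562.84 + insurance 564.27 + brokerage 449.30 + duty 7532.74 + delivery 708.49 = 337328.58
Buyer's account: 0.00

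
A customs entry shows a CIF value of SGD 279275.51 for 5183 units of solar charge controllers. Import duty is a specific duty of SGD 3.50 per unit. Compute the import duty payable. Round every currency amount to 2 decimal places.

Import duty: SGD 18140.50

Import duty = 5183 × 3.50 = 18140.50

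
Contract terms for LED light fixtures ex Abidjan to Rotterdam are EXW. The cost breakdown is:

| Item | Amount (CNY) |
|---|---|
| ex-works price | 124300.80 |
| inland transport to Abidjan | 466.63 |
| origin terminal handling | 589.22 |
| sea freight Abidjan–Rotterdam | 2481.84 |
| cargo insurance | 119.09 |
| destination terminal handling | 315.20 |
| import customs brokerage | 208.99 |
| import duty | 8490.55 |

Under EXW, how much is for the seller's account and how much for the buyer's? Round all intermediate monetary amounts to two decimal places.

EXW: the seller makes goods available at their premises; the buyer bears all onward costs.
Seller's account: goods 124300.80 = 124300.80
Buyer's account: inland to port 466.63 + origin terminal 589.22 + freight 2481.84 + insurance 119.09 + destination terminal 315.20 + brokerage 208.99 + duty 8490.55 = 12671.52

Seller: CNY 124300.80; buyer: CNY 12671.52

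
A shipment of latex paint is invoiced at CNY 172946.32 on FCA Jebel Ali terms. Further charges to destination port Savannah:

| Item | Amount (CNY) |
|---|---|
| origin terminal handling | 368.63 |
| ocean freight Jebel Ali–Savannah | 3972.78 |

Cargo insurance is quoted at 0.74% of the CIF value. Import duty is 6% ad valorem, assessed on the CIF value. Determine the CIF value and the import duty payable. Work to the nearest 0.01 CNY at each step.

Let C be the CIF value. C = FCA price + pre-shipment costs + freight + 0.74% × C
C − 0.74% × C = 172946.32 + 368.63 + 3972.78
0.9926 × C = 177287.73
C = 177287.73 / 0.9926 = 178609.44
Insurance premium = 0.74% × 178609.44 = 1321.71
Import duty = 178609.44 × 6% = 10716.57

CIF value: CNY 178609.44; import duty: CNY 10716.57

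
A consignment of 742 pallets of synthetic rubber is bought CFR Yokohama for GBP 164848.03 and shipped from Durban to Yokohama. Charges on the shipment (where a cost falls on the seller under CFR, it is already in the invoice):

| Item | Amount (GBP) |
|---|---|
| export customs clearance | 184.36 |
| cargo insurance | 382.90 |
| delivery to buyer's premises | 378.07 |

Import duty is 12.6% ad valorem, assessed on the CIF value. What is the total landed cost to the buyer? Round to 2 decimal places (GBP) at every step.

Total landed cost: GBP 186428.10

CFR: the seller pays costs through ocean freight to the destination port, but not insurance.
Already in the invoice (seller's account under CFR): export clearance — exclude.
CIF value = CFR price + insurance = 164848.03 + 382.90 = 165230.93
Import duty = 165230.93 × 12.6% = 20819.10
Buyer bears: insurance 382.90 + delivery 378.07 + duty 20819.10 = 21580.07
Landed cost = invoice 164848.03 + 21580.07 = 186428.10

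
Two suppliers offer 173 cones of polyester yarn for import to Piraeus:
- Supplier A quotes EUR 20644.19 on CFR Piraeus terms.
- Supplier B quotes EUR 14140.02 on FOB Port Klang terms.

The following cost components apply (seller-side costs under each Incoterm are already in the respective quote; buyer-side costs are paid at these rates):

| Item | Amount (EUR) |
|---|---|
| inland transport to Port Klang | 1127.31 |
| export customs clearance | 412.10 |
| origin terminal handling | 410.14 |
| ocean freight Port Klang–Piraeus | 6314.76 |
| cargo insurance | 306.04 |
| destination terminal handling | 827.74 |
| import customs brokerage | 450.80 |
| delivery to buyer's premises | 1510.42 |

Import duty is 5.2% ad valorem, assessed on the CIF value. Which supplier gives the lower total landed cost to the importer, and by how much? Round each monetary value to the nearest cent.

Supplier B is cheaper by EUR 199.26

Supplier A (CFR):
CIF value = CFR price + insurance = 20644.19 + 306.04 = 20950.23
Import duty = 20950.23 × 5.2% = 1089.41
Buyer bears (A): 306.04 + 827.74 + 450.80 + 1510.42 = 3095.00
Landed cost (A) = invoice 20644.19 + 3095.00 + duty 1089.41 = 24828.60
Supplier B (FOB):
CIF value = FOB price + freight + insurance = 14140.02 + 6314.76 + 306.04 = 20760.82
Import duty = 20760.82 × 5.2% = 1079.56
Buyer bears (B): 6314.76 + 306.04 + 827.74 + 450.80 + 1510.42 = 9409.76
Landed cost (B) = invoice 14140.02 + 9409.76 + duty 1079.56 = 24629.34
Difference = |24828.60 − 24629.34| = 199.26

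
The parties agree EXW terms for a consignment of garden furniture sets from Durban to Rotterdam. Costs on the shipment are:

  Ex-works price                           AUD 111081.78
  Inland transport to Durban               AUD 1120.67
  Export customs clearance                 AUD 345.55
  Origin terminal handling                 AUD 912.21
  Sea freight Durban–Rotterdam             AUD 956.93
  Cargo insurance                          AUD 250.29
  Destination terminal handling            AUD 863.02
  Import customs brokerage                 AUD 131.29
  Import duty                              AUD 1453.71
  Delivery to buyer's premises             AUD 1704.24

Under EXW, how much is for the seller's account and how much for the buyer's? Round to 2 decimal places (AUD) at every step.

Seller: AUD 111081.78; buyer: AUD 7737.91

EXW: the seller makes goods available at their premises; the buyer bears all onward costs.
Seller's account: goods 111081.78 = 111081.78
Buyer's account: inland to port 1120.67 + export clearance 345.55 + origin terminal 912.21 + freight 956.93 + insurance 250.29 + destination terminal 863.02 + brokerage 131.29 + duty 1453.71 + delivery 1704.24 = 7737.91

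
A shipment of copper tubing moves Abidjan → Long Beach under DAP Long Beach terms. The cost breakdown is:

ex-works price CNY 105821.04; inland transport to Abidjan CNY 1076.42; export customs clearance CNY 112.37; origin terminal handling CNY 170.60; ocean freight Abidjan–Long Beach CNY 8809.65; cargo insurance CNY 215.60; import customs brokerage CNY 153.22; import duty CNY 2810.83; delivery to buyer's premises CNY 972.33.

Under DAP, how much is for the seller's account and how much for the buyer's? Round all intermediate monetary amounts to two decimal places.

Seller: CNY 117178.01; buyer: CNY 2964.05

DAP: the seller bears all costs to the named destination except import duty and clearance.
Seller's account: goods 105821.04 + inland to port 1076.42 + export clearance 112.37 + origin terminal 170.60 + freight 8809.65 + insurance 215.60 + delivery 972.33 = 117178.01
Buyer's account: brokerage 153.22 + duty 2810.83 = 2964.05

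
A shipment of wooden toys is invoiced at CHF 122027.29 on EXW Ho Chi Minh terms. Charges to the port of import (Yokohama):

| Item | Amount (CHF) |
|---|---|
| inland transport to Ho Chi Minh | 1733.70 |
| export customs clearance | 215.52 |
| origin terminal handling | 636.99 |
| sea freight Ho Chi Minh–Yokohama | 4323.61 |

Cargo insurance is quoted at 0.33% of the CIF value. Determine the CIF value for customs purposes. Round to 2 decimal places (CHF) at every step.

CIF value: CHF 129364.01

Let C be the CIF value. C = EXW price + pre-shipment costs + freight + 0.33% × C
C − 0.33% × C = 122027.29 + 1733.70 + 215.52 + 636.99 + 4323.61
0.9967 × C = 128937.11
C = 128937.11 / 0.9967 = 129364.01
Insurance premium = 0.33% × 129364.01 = 426.90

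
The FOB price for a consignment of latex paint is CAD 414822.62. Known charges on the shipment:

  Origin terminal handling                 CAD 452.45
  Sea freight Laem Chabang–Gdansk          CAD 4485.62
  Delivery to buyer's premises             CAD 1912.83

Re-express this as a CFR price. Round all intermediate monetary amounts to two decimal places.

Not relevant to the conversion: origin terminal — on the seller under both FOB and CFR; already in the FOB price and stays in the CFR price. delivery — on the buyer under both terms; not part of either seller's price.
From FOB to CFR, the seller additionally bears: freight.
CFR price = 414822.62 + 4485.62 = 419308.24

CFR price: CAD 419308.24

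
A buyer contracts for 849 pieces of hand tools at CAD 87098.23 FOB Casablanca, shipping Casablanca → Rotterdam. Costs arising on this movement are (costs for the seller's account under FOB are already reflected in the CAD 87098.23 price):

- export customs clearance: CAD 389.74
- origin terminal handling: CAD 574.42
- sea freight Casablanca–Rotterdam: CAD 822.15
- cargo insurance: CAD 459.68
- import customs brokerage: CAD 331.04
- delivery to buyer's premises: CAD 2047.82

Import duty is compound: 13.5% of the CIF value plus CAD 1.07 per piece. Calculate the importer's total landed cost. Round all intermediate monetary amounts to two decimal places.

FOB: the seller bears costs until goods are on board at the origin port; the buyer bears freight, insurance and all costs thereafter.
Already in the invoice (seller's account under FOB): export clearance, origin terminal — exclude.
CIF value = FOB price + freight + insurance = 87098.23 + 822.15 + 459.68 = 88380.06
Ad valorem component: 88380.06 × 13.5% = 11931.31
Specific component: 849 × 1.07 = 908.43
Import duty = 11931.31 + 908.43 = 12839.74
Buyer bears: freight 822.15 + insurance 459.68 + brokerage 331.04 + delivery 2047.82 + duty 12839.74 = 16500.43
Landed cost = invoice 87098.23 + 16500.43 = 103598.66

Total landed cost: CAD 103598.66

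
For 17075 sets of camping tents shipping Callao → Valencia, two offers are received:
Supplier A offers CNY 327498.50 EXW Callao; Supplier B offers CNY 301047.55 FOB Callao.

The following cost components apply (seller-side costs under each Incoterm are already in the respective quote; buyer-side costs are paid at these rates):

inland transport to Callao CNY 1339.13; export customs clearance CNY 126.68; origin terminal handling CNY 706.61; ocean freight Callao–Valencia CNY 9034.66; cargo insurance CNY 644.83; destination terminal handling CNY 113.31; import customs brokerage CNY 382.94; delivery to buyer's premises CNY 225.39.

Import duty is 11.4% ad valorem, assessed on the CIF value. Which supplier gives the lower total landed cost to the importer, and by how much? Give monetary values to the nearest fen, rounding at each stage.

Supplier B is cheaper by CNY 31886.44

Supplier A (EXW):
CIF value = EXW price + inland to port + export clearance + origin terminal + freight + insurance = 327498.50 + 1339.13 + 126.68 + 706.61 + 9034.66 + 644.83 = 339350.41
Import duty = 339350.41 × 11.4% = 38685.95
Buyer bears (A): 1339.13 + 126.68 + 706.61 + 9034.66 + 644.83 + 113.31 + 382.94 + 225.39 = 12573.55
Landed cost (A) = invoice 327498.50 + 12573.55 + duty 38685.95 = 378758.00
Supplier B (FOB):
CIF value = FOB price + freight + insurance = 301047.55 + 9034.66 + 644.83 = 310727.04
Import duty = 310727.04 × 11.4% = 35422.88
Buyer bears (B): 9034.66 + 644.83 + 113.31 + 382.94 + 225.39 = 10401.13
Landed cost (B) = invoice 301047.55 + 10401.13 + duty 35422.88 = 346871.56
Difference = |378758.00 − 346871.56| = 31886.44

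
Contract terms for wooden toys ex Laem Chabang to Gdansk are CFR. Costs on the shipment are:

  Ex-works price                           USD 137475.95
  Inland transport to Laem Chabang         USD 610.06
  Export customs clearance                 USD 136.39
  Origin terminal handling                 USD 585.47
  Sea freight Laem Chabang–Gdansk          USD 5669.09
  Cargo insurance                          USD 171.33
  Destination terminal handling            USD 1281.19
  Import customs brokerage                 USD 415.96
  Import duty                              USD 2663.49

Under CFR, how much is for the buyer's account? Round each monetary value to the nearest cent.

Buyer's account: USD 4531.97

CFR: the seller pays costs through ocean freight to the destination port, but not insurance.
Seller's account: goods 137475.95 + inland to port 610.06 + export clearance 136.39 + origin terminal 585.47 + freight 5669.09 = 144476.96
Buyer's account: insurance 171.33 + destination terminal 1281.19 + brokerage 415.96 + duty 2663.49 = 4531.97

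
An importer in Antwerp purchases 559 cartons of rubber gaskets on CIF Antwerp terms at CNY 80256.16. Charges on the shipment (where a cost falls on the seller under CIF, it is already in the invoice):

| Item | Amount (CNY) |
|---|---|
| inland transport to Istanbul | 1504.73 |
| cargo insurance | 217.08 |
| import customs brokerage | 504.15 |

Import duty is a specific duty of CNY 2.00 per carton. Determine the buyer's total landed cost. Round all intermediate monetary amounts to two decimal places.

CIF: the seller pays costs through ocean freight and marine insurance to the destination port.
Already in the invoice (seller's account under CIF): inland to port, insurance — exclude.
The CIF price already equals the CIF value: 80256.16
Import duty = 559 × 2.00 = 1118.00
Buyer bears: brokerage 504.15 + duty 1118.00 = 1622.15
Landed cost = invoice 80256.16 + 1622.15 = 81878.31

Total landed cost: CNY 81878.31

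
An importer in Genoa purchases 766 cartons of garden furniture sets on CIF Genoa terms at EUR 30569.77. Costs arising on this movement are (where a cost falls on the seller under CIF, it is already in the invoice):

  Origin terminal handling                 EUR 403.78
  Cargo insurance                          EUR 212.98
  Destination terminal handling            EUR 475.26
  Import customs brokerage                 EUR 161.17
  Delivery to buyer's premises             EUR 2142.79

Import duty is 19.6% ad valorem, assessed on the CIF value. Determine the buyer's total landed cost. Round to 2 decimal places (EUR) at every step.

Total landed cost: EUR 39340.66

CIF: the seller pays costs through ocean freight and marine insurance to the destination port.
Already in the invoice (seller's account under CIF): origin terminal, insurance — exclude.
The CIF price already equals the CIF value: 30569.77
Import duty = 30569.77 × 19.6% = 5991.67
Buyer bears: destination terminal 475.26 + brokerage 161.17 + delivery 2142.79 + duty 5991.67 = 8770.89
Landed cost = invoice 30569.77 + 8770.89 = 39340.66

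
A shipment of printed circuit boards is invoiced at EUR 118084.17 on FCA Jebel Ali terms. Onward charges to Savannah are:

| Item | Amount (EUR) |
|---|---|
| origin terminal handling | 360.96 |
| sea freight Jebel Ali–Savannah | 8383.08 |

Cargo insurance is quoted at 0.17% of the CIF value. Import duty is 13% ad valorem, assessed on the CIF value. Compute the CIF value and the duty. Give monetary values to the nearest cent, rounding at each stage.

Let C be the CIF value. C = FCA price + pre-shipment costs + freight + 0.17% × C
C − 0.17% × C = 118084.17 + 360.96 + 8383.08
0.9983 × C = 126828.21
C = 126828.21 / 0.9983 = 127044.19
Insurance premium = 0.17% × 127044.19 = 215.98
Import duty = 127044.19 × 13% = 16515.74

CIF value: EUR 127044.19; import duty: EUR 16515.74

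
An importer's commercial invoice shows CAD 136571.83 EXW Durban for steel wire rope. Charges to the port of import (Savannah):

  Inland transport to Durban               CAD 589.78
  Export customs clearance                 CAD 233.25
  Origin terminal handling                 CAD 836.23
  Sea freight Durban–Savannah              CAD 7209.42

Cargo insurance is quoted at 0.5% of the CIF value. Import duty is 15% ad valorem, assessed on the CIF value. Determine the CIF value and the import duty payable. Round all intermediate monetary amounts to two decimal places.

Let C be the CIF value. C = EXW price + pre-shipment costs + freight + 0.5% × C
C − 0.5% × C = 136571.83 + 589.78 + 233.25 + 836.23 + 7209.42
0.995 × C = 145440.51
C = 145440.51 / 0.995 = 146171.37
Insurance premium = 0.5% × 146171.37 = 730.86
Import duty = 146171.37 × 15% = 21925.71

CIF value: CAD 146171.37; import duty: CAD 21925.71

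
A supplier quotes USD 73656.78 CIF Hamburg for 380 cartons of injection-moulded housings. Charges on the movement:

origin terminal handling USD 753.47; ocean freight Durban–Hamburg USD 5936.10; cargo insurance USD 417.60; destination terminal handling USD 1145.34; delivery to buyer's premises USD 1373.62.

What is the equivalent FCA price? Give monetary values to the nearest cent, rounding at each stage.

Not relevant to the conversion: delivery, destination terminal — on the buyer under both terms; not part of either seller's price.
From CIF to FCA, the seller no longer bears: origin terminal, freight, insurance.
FCA price = 73656.78 − 753.47 − 5936.10 − 417.60 = 66549.61

FCA price: USD 66549.61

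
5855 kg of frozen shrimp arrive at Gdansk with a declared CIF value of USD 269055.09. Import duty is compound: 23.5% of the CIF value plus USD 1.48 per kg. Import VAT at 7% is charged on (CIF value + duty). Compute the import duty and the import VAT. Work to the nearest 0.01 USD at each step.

Import duty: USD 71893.35; import VAT: USD 23866.39

Ad valorem component: 269055.09 × 23.5% = 63227.95
Specific component: 5855 × 1.48 = 8665.40
Import duty = 63227.95 + 8665.40 = 71893.35
VAT base = CIF + duty = 269055.09 + 71893.35 = 340948.44
Import VAT = 340948.44 × 7% = 23866.39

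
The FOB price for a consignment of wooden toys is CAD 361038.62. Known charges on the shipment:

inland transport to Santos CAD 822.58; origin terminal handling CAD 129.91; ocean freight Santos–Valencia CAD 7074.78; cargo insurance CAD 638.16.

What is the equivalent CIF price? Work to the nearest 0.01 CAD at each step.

CIF price: CAD 368751.56

Not relevant to the conversion: inland to port, origin terminal — on the seller under both FOB and CIF; already in the FOB price and stays in the CIF price.
From FOB to CIF, the seller additionally bears: freight, insurance.
CIF price = 361038.62 + 7074.78 + 638.16 = 368751.56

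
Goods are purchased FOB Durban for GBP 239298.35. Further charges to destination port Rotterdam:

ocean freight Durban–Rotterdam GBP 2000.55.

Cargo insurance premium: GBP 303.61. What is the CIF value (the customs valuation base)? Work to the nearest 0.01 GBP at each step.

CIF value: GBP 241602.51

CIF = FOB price + freight + insurance
CIF = 239298.35 + 2000.55 + 303.61 = 241602.51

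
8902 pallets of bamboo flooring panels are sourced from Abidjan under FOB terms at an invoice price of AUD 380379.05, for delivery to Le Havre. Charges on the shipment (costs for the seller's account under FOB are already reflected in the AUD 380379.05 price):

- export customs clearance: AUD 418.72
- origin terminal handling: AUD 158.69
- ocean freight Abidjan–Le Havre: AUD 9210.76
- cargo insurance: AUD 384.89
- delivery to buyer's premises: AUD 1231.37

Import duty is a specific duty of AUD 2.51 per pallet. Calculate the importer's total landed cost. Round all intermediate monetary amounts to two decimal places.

FOB: the seller bears costs until goods are on board at the origin port; the buyer bears freight, insurance and all costs thereafter.
Already in the invoice (seller's account under FOB): export clearance, origin terminal — exclude.
CIF value = FOB price + freight + insurance = 380379.05 + 9210.76 + 384.89 = 389974.70
Import duty = 8902 × 2.51 = 22344.02
Buyer bears: freight 9210.76 + insurance 384.89 + delivery 1231.37 + duty 22344.02 = 33171.04
Landed cost = invoice 380379.05 + 33171.04 = 413550.09

Total landed cost: AUD 413550.09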